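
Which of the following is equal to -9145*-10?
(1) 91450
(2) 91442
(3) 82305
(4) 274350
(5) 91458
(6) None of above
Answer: 1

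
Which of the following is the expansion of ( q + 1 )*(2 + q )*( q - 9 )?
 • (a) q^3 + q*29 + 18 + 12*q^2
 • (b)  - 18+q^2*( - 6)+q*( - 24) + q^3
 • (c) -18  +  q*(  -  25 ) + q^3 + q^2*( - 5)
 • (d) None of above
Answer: d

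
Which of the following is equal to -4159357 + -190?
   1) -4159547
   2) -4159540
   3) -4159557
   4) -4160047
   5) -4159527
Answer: 1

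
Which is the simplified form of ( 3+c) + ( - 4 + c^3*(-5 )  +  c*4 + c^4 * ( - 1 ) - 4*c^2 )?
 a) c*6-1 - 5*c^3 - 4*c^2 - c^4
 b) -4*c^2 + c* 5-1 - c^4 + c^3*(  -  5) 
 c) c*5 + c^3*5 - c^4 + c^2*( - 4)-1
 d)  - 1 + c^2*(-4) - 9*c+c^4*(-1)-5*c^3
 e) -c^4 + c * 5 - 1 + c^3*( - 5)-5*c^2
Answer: b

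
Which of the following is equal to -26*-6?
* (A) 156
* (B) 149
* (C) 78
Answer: A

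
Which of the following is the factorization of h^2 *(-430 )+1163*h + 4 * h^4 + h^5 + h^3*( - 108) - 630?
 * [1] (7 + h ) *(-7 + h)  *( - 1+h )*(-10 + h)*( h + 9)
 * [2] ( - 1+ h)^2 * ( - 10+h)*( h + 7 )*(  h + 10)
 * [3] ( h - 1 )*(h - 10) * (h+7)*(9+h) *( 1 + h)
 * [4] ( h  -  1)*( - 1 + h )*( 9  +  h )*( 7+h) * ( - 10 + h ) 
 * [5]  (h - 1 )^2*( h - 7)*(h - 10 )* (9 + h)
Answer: 4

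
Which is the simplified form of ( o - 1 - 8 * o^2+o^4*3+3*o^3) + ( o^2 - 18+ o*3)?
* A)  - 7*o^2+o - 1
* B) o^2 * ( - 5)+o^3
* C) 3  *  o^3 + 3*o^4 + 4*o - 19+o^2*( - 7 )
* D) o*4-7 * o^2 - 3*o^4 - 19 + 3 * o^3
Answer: C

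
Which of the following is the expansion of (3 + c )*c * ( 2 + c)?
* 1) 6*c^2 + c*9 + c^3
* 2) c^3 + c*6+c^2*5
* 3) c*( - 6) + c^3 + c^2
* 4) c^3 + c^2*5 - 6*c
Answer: 2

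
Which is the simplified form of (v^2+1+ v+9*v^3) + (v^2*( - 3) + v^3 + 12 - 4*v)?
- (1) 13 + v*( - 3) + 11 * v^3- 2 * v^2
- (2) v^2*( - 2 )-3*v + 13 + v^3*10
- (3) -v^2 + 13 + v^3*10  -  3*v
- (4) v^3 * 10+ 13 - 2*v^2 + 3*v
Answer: 2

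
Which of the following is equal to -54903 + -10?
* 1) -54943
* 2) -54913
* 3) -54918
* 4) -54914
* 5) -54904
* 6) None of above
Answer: 2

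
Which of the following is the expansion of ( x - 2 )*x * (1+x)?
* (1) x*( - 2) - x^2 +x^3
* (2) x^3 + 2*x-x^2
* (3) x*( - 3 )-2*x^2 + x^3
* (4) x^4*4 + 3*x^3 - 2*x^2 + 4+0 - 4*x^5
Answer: 1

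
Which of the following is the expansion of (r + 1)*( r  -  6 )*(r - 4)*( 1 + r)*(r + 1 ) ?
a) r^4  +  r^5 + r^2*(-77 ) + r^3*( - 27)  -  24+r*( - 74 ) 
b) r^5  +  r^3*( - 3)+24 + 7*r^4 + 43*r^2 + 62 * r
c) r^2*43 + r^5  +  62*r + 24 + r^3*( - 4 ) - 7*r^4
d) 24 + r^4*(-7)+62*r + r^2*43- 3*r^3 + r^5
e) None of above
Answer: d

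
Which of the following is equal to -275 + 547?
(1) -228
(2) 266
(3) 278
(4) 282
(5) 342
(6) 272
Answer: 6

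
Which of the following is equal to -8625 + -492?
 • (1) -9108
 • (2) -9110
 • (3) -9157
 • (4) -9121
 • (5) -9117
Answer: 5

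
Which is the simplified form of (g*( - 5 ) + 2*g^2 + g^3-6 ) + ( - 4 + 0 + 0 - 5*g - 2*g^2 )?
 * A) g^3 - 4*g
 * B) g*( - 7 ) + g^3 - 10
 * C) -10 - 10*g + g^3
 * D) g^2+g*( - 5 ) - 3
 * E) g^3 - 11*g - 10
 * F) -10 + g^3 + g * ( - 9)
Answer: C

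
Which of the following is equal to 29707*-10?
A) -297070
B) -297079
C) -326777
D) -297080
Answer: A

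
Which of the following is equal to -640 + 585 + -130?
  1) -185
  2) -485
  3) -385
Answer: 1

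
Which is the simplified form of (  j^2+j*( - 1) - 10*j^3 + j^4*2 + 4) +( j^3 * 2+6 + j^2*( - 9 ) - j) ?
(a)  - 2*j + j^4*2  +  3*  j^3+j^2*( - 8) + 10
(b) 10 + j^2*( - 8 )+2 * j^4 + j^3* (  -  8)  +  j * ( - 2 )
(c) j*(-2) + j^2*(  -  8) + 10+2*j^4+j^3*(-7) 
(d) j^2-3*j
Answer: b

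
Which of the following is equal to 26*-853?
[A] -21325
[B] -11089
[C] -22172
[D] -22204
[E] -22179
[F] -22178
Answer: F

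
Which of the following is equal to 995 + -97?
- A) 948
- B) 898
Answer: B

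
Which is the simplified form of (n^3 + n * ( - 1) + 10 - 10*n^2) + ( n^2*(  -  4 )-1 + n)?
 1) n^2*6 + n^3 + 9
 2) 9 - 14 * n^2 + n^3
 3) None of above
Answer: 2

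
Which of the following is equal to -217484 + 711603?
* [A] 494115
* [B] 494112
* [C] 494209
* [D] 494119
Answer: D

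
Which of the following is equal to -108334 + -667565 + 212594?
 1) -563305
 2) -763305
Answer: 1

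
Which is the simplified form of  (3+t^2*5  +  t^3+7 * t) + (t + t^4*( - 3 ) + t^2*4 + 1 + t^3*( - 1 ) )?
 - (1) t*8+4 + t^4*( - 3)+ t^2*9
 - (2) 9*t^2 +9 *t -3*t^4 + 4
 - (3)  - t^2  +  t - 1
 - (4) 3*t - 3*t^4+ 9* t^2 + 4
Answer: 1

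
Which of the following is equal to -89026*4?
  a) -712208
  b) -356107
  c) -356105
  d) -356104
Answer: d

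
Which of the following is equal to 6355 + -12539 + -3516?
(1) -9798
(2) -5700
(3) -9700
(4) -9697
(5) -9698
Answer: 3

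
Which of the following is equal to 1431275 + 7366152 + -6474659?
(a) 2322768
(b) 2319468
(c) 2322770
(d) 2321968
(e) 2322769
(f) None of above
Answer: a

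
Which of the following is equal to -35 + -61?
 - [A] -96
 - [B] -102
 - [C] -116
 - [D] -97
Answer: A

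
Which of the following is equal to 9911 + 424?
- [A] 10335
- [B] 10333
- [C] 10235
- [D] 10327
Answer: A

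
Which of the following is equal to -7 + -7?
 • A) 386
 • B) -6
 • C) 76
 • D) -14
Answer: D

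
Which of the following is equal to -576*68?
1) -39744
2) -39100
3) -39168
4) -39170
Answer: 3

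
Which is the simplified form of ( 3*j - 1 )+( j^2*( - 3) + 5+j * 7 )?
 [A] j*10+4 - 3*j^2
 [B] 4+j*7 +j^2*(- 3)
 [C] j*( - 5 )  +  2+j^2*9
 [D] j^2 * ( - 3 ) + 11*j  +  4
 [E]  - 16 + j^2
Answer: A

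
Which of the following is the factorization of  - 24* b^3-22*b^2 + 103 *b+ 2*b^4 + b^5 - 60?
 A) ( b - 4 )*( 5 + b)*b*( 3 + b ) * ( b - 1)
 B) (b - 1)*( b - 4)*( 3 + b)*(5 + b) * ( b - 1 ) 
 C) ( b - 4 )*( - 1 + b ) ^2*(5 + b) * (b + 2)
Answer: B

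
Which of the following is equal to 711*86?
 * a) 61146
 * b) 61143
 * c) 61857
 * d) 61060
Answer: a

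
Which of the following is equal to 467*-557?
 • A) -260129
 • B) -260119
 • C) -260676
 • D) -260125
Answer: B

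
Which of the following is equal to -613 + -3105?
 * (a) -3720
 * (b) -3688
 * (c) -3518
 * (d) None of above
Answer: d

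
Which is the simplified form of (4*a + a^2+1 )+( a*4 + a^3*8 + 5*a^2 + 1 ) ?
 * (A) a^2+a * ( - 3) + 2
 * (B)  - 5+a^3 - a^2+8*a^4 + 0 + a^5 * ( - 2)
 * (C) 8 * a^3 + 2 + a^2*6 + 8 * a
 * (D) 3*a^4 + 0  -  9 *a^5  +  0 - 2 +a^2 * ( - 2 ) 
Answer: C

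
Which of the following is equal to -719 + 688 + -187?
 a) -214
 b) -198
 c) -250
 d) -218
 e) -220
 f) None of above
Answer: d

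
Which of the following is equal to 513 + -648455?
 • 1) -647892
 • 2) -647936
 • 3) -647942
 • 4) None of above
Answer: 3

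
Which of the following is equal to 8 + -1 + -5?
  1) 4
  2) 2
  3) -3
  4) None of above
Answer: 2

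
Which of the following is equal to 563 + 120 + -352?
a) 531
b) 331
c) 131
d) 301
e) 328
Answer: b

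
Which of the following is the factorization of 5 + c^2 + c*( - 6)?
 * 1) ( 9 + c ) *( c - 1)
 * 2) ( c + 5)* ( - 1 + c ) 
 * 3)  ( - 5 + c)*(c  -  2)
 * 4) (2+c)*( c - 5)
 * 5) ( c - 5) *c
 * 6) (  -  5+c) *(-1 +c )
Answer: 6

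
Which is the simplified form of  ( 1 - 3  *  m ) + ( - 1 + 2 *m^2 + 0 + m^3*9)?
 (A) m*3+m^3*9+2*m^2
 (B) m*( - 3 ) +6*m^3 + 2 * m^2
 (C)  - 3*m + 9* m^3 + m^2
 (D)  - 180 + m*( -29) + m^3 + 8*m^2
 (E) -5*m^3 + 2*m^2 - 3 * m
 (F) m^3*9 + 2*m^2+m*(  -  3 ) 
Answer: F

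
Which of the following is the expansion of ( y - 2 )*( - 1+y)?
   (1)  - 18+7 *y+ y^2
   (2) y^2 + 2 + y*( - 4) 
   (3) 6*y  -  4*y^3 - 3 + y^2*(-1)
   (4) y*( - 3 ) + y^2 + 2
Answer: 4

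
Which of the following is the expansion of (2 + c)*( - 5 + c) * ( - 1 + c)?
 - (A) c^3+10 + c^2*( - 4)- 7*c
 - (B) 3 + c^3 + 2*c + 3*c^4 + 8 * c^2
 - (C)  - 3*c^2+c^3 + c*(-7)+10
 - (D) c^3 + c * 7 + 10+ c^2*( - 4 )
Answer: A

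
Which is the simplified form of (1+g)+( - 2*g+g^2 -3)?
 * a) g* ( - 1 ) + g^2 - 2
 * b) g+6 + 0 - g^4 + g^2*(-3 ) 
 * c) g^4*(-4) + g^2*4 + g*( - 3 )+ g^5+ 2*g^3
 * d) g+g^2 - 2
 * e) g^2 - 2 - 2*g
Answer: a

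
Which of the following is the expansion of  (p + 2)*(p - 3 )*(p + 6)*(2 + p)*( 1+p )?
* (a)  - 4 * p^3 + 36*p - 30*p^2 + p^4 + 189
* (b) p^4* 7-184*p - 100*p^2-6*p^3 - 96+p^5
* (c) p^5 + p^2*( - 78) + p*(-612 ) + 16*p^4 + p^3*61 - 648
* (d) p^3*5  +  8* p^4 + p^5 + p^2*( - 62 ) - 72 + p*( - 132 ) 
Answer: d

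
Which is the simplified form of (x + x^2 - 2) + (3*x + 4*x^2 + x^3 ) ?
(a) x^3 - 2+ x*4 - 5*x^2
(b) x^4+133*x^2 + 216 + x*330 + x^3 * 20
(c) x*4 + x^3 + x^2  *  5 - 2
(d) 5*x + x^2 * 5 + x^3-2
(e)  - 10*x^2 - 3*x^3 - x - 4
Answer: c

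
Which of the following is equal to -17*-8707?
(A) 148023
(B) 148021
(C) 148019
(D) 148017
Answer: C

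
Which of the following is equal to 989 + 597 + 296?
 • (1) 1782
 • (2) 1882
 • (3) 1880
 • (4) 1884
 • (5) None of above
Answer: 2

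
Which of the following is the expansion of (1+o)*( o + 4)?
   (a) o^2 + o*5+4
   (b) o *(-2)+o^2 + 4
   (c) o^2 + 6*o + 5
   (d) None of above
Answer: a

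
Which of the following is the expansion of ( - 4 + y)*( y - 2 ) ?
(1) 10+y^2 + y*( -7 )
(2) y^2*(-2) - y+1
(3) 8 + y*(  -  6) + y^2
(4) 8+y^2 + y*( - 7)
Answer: 3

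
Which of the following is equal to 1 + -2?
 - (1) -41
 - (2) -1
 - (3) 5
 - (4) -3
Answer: 2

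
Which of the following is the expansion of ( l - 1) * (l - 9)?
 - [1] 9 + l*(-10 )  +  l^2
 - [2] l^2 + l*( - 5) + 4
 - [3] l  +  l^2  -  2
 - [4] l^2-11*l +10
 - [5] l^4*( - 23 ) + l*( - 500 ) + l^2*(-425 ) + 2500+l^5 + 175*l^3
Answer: 1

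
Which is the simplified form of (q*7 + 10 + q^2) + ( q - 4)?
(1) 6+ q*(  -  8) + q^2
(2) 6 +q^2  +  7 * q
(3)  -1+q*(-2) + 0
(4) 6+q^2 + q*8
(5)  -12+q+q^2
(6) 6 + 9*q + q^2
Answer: 4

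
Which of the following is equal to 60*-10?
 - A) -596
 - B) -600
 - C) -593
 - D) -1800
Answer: B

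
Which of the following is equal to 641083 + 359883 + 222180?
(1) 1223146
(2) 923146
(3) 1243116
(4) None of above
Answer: 1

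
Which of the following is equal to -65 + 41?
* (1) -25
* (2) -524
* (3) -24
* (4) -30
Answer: 3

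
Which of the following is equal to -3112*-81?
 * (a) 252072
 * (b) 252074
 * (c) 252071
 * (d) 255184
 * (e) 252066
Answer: a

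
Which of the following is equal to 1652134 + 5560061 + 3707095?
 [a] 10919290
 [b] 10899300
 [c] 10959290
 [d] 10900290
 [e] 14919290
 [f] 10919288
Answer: a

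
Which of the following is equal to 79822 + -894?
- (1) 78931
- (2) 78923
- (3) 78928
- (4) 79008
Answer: 3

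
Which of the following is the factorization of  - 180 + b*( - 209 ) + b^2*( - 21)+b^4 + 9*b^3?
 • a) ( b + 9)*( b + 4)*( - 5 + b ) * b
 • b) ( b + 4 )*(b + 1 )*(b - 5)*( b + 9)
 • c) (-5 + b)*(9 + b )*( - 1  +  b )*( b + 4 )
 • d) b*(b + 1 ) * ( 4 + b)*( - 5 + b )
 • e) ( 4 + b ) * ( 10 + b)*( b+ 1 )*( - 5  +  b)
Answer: b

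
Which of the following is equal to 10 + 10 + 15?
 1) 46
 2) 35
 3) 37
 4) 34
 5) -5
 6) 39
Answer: 2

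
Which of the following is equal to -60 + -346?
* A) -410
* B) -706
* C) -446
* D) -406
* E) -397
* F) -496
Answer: D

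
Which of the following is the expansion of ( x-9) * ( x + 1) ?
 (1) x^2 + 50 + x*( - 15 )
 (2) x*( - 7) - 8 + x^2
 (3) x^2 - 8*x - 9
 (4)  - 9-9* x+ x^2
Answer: 3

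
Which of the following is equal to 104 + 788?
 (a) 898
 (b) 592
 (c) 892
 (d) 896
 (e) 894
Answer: c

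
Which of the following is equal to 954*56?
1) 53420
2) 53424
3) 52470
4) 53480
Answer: 2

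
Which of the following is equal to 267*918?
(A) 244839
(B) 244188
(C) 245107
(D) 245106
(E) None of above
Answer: D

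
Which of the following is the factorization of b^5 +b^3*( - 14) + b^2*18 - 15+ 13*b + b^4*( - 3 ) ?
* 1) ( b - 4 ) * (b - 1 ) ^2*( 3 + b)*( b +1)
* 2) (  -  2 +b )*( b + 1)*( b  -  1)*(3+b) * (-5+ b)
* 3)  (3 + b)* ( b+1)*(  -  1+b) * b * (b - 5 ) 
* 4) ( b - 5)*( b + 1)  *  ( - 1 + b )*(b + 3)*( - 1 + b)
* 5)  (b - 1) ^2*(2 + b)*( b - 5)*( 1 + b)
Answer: 4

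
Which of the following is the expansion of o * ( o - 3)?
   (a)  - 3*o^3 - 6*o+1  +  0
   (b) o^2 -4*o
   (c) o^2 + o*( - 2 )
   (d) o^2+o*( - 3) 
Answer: d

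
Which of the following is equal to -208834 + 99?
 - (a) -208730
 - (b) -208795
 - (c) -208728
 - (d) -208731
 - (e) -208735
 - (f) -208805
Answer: e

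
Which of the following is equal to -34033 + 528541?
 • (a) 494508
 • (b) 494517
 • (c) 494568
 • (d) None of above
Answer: a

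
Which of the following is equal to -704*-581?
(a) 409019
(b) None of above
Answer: b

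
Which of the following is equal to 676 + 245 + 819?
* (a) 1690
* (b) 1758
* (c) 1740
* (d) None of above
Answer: c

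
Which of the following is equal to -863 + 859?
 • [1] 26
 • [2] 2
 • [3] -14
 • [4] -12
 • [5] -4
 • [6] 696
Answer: 5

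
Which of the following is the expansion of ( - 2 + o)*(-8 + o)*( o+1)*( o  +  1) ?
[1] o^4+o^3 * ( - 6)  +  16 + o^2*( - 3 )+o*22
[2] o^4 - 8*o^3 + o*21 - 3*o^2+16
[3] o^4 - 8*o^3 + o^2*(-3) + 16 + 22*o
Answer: 3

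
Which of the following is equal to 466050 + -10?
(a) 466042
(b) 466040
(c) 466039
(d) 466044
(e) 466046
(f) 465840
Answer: b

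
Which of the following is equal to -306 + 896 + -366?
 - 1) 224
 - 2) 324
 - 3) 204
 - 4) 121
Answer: 1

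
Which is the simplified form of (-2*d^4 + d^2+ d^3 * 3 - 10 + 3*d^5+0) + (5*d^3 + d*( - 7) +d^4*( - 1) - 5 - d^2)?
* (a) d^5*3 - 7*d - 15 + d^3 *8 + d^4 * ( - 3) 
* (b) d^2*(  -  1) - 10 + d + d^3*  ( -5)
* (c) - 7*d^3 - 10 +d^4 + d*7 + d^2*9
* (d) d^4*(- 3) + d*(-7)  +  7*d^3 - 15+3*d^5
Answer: a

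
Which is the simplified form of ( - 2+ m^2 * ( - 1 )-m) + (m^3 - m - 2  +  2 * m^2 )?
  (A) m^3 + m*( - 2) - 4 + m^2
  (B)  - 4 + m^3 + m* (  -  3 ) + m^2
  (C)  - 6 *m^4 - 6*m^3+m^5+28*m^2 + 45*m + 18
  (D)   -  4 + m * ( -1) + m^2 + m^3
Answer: A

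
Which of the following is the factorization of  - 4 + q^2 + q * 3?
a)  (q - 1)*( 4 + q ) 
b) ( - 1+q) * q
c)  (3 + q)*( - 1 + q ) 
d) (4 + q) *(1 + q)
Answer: a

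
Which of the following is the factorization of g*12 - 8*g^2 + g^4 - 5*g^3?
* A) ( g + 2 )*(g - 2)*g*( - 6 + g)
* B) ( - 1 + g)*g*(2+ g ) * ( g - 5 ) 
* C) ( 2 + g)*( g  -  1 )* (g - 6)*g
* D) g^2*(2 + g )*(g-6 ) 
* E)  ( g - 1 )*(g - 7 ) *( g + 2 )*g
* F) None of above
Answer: C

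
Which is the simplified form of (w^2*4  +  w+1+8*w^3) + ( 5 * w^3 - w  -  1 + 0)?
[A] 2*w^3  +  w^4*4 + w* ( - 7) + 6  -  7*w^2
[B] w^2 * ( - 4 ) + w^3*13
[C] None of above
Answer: C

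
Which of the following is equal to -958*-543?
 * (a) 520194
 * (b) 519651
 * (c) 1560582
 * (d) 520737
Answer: a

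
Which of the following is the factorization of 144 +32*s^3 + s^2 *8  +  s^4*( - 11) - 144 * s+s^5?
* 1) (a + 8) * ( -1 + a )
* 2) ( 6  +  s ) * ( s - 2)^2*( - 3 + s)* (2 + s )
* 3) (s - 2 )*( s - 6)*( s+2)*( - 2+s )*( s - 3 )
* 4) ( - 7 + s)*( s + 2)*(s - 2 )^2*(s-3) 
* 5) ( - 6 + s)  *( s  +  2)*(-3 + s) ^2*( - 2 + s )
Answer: 3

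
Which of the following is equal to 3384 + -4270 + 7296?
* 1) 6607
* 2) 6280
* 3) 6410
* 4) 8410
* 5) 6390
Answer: 3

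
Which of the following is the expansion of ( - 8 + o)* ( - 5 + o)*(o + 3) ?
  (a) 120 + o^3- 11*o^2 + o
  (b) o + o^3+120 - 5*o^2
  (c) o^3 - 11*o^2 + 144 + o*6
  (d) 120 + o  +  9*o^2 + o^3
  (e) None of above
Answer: e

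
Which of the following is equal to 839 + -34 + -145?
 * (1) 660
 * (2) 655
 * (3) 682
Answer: 1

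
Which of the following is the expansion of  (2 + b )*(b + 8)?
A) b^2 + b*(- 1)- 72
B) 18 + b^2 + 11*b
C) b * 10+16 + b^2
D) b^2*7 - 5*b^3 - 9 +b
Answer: C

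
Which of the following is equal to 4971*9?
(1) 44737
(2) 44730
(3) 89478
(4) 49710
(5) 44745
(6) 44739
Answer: 6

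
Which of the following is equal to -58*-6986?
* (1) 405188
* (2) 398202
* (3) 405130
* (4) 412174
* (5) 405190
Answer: 1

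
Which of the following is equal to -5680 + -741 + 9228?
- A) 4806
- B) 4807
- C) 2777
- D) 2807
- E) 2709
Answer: D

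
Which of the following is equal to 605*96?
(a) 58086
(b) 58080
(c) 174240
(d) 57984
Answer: b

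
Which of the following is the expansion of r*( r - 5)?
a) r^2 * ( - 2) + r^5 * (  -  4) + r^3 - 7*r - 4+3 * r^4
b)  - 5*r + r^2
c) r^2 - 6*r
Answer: b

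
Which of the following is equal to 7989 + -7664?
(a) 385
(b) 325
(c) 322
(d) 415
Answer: b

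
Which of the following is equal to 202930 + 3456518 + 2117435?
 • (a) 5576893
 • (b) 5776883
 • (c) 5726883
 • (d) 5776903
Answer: b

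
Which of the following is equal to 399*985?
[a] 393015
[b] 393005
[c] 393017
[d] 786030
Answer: a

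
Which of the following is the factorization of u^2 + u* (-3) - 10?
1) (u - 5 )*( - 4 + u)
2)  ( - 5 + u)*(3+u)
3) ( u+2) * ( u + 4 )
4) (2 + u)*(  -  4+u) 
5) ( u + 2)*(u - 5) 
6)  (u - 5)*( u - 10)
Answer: 5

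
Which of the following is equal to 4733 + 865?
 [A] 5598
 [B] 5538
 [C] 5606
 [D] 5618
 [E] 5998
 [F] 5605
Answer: A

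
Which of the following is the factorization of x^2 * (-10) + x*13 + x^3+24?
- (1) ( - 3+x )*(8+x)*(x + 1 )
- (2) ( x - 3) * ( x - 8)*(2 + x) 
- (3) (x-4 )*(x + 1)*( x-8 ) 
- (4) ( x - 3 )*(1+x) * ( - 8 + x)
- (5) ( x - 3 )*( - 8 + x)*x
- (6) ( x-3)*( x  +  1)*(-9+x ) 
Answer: 4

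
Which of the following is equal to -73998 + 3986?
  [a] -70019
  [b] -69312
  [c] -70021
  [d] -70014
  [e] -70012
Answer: e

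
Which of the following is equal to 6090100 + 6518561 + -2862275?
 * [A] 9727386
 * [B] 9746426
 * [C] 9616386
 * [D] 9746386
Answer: D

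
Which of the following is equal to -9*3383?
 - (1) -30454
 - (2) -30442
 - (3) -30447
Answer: 3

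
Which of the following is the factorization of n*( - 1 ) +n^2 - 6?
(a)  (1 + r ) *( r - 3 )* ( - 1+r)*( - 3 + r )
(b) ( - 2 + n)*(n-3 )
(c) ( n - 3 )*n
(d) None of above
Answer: d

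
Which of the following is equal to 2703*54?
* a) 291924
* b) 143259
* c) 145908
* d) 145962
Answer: d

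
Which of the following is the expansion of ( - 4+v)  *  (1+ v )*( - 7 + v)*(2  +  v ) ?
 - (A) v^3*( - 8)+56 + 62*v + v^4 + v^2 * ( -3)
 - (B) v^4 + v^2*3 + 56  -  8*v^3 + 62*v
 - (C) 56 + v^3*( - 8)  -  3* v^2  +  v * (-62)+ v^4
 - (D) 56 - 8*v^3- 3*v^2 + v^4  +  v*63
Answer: A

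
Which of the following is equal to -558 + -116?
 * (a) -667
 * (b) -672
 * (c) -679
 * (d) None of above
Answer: d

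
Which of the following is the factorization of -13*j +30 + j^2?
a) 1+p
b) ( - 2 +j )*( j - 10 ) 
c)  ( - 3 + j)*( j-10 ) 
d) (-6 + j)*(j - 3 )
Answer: c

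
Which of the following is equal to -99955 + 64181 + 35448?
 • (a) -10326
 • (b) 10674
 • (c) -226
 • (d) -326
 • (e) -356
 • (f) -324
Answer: d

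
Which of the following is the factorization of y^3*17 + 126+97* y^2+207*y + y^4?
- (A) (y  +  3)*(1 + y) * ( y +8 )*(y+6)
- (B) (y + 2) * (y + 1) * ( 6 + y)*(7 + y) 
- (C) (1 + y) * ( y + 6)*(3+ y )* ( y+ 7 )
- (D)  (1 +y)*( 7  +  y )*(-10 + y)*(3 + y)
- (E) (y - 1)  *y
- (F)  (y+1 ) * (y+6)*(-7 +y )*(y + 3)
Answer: C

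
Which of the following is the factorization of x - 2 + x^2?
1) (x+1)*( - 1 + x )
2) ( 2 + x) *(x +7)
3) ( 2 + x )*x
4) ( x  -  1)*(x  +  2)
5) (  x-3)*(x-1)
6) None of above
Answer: 4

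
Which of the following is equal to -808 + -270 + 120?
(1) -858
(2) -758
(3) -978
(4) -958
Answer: 4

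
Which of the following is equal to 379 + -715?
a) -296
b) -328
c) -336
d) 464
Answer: c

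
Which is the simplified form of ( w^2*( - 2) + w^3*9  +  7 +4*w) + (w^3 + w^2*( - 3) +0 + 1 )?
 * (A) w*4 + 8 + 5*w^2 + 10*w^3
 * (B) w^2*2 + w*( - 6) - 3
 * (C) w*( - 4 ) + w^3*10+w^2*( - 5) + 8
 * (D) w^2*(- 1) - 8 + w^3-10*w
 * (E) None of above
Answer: E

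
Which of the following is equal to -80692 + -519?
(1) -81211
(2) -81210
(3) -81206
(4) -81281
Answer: 1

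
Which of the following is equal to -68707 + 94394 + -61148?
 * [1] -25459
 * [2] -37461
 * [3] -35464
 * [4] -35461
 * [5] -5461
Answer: 4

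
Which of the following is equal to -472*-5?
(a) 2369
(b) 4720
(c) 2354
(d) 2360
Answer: d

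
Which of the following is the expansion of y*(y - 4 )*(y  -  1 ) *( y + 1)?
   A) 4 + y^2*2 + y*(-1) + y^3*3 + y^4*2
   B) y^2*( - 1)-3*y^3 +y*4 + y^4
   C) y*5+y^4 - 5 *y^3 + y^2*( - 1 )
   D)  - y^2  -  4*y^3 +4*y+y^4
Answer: D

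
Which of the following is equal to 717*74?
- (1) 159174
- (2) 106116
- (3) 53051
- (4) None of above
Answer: 4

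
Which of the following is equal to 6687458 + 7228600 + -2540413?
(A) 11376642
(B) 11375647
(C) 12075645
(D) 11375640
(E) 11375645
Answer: E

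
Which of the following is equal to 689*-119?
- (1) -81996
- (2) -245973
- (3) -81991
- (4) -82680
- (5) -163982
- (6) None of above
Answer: 3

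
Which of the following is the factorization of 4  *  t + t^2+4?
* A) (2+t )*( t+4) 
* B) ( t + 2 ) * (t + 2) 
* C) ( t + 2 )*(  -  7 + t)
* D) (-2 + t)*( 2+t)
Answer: B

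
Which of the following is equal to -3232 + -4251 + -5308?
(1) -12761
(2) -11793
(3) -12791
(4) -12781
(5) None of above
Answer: 3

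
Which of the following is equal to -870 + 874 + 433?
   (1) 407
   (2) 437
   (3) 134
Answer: 2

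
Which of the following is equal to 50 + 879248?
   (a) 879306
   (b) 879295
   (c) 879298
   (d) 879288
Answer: c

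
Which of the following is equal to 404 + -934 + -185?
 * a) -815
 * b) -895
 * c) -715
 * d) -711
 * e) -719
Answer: c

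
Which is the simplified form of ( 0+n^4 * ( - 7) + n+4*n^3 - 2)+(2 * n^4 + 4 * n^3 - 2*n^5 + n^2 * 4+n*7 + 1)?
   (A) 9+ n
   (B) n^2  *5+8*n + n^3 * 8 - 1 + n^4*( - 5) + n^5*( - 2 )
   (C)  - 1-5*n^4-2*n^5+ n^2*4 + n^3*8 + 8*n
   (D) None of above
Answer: C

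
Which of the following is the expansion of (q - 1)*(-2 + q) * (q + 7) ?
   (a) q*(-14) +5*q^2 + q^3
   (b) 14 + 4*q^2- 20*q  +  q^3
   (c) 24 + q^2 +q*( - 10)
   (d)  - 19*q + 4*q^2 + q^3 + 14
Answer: d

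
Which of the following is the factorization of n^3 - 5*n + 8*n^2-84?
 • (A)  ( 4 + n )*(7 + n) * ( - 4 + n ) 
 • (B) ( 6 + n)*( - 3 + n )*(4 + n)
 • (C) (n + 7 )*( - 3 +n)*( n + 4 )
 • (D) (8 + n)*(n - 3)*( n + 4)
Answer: C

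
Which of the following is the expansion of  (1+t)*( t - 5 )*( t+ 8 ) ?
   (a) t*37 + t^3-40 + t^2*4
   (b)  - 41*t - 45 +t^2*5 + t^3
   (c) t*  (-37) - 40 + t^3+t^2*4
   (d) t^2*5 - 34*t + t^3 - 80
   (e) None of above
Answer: c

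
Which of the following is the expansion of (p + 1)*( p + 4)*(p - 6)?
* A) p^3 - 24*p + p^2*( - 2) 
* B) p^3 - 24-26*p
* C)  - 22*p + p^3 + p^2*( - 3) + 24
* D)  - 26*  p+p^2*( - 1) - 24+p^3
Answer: D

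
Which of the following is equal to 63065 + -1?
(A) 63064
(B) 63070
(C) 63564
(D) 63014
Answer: A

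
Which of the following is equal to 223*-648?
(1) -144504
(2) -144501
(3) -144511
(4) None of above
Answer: 1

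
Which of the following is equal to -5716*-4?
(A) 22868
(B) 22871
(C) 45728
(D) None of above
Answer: D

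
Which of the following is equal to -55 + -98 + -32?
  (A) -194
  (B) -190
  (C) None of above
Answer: C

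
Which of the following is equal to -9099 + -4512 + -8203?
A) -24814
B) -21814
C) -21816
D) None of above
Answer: B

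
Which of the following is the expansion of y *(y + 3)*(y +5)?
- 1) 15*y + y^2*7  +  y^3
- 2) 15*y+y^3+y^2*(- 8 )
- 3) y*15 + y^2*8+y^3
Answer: 3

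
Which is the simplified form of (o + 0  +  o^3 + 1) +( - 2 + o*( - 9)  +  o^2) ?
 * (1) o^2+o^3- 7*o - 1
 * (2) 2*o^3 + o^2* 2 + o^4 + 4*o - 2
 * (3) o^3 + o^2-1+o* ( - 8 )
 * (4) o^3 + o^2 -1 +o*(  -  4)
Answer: 3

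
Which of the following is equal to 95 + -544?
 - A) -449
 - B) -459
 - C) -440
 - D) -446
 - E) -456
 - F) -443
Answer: A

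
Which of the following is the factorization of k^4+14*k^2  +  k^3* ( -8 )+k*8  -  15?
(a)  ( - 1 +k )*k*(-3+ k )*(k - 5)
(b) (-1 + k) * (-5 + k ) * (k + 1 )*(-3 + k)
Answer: b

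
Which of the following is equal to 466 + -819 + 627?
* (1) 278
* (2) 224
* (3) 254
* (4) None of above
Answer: 4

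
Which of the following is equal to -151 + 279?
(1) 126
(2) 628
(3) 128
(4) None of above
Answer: 3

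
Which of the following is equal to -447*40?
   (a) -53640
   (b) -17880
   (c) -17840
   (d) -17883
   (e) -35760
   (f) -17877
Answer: b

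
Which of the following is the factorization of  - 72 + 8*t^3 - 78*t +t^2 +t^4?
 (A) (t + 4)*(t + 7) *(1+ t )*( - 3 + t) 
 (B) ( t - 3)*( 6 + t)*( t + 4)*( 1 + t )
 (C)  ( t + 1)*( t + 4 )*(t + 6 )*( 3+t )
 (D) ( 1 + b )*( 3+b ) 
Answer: B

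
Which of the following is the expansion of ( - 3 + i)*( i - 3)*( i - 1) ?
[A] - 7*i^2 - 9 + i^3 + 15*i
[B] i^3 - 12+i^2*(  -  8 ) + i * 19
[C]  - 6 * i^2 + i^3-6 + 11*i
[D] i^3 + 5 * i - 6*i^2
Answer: A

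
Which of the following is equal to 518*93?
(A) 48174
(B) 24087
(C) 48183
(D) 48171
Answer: A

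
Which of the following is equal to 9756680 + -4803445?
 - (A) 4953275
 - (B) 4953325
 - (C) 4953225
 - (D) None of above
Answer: D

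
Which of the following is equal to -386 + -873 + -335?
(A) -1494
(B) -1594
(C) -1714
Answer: B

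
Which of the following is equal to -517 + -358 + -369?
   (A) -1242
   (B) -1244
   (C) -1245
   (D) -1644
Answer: B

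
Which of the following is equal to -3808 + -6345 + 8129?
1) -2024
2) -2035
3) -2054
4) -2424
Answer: 1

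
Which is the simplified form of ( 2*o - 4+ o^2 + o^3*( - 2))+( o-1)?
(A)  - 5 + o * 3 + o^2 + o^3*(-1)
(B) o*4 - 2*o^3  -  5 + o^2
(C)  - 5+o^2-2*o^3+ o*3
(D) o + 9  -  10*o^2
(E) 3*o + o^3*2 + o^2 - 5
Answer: C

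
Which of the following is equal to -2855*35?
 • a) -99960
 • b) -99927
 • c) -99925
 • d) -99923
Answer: c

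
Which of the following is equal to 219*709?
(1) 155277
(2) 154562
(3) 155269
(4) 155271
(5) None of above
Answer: 4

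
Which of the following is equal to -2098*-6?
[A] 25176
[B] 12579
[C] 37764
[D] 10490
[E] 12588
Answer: E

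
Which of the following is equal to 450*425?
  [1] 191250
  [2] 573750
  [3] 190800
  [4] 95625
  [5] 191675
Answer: 1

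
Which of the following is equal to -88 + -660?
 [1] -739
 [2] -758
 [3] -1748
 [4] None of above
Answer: 4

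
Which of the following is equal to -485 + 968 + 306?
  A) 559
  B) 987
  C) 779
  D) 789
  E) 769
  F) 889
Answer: D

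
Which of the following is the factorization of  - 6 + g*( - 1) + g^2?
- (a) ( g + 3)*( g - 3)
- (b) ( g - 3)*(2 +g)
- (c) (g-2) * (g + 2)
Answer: b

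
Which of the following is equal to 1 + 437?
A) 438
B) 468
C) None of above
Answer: A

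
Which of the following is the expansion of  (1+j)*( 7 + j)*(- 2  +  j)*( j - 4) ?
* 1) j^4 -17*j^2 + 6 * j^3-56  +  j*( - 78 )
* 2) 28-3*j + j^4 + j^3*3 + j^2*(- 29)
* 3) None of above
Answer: 3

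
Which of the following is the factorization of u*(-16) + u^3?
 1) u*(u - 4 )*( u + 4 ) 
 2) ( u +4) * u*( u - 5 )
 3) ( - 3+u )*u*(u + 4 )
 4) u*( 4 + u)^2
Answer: 1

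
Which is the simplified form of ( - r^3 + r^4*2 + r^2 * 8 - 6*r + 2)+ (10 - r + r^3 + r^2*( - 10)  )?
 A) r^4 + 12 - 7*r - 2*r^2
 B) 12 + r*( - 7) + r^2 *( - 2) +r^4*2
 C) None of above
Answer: B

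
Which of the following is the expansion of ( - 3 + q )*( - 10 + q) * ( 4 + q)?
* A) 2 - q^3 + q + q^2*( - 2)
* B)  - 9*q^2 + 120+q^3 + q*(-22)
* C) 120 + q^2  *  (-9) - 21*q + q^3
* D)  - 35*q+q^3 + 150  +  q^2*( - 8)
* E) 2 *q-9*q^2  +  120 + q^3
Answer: B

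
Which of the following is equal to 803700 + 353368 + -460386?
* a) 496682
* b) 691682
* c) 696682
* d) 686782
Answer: c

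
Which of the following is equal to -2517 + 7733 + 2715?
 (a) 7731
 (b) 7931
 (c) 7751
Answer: b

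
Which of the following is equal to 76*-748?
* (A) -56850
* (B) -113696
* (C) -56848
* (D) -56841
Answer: C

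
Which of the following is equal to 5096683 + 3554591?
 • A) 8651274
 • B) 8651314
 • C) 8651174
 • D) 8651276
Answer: A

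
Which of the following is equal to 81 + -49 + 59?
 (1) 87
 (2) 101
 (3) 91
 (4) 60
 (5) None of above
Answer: 3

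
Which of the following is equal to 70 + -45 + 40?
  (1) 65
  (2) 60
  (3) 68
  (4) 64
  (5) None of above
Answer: 1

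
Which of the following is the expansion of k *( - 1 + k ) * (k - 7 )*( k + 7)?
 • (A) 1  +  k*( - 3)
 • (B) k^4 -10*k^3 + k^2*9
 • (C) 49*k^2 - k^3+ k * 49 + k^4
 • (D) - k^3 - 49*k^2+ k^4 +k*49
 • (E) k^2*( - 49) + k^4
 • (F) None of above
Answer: D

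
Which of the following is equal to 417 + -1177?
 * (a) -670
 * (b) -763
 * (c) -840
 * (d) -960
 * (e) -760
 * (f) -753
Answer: e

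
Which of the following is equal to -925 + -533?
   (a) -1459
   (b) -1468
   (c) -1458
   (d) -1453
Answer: c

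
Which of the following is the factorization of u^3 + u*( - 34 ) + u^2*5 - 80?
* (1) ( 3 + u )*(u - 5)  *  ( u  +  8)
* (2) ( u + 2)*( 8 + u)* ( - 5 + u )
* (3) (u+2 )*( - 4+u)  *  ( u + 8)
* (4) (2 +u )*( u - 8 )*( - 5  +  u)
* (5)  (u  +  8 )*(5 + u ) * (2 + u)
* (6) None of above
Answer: 2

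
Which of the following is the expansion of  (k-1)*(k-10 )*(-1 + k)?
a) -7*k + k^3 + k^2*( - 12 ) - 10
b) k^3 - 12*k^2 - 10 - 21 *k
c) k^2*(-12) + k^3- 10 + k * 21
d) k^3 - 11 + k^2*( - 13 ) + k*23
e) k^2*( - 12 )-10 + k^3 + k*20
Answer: c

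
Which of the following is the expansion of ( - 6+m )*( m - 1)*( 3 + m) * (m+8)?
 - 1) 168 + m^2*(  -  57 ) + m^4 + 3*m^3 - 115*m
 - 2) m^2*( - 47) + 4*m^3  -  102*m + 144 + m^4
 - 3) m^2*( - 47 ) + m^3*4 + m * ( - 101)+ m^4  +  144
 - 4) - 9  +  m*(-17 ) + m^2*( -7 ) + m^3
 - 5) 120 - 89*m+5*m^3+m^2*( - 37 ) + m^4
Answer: 2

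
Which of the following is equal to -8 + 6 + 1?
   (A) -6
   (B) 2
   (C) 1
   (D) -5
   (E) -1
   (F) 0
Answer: E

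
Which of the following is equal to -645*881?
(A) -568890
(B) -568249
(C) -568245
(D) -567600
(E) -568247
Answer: C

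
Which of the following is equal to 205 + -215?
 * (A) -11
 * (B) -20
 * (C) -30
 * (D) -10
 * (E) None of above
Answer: D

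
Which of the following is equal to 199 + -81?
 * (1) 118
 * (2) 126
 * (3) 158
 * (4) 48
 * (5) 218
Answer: 1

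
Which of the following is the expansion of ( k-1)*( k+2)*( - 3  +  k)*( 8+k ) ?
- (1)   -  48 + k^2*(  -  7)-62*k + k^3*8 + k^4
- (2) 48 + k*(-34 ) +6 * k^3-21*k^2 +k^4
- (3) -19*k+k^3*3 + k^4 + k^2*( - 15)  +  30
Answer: 2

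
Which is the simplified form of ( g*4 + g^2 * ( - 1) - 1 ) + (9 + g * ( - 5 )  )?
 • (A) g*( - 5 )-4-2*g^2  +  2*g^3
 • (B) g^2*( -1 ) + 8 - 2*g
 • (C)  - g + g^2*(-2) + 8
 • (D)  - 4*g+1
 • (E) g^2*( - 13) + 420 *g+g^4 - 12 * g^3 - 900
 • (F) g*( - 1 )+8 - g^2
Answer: F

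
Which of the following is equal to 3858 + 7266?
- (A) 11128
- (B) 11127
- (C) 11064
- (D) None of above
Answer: D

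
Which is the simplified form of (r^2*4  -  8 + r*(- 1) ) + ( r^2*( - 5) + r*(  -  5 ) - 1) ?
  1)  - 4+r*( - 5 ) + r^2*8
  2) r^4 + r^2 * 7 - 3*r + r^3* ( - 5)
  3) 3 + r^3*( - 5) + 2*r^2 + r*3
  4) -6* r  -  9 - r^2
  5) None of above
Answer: 4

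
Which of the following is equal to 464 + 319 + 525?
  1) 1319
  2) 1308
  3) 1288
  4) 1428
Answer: 2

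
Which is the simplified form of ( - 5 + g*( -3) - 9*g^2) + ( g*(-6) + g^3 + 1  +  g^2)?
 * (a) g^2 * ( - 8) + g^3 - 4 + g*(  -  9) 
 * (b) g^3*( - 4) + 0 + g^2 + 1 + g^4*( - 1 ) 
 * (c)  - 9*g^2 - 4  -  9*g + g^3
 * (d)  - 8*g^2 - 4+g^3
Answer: a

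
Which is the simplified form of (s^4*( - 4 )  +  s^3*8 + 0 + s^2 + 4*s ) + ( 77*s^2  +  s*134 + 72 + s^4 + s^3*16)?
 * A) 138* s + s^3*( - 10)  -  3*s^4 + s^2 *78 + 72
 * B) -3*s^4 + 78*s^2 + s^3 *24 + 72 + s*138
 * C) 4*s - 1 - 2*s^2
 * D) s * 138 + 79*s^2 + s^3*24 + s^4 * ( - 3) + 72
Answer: B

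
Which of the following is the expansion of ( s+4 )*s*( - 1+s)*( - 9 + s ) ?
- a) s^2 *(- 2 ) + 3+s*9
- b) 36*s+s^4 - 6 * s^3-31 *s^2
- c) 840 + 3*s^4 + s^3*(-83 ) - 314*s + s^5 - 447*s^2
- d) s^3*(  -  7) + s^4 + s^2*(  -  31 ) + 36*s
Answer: b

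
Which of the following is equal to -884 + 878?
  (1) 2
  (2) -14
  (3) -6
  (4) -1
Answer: 3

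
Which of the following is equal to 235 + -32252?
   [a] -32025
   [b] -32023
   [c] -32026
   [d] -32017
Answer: d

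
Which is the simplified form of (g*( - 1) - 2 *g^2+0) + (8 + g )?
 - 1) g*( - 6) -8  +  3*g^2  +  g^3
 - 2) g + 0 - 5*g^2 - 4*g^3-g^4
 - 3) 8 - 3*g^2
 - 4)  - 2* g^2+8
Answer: 4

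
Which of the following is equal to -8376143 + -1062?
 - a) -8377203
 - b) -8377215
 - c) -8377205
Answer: c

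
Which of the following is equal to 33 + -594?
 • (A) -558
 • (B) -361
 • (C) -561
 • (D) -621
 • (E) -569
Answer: C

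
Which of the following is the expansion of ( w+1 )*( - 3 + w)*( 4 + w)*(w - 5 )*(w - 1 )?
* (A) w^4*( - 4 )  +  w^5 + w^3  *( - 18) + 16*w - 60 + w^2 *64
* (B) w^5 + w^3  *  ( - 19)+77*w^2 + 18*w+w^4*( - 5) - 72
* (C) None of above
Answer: C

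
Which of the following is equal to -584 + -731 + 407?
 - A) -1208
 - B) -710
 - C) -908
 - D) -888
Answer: C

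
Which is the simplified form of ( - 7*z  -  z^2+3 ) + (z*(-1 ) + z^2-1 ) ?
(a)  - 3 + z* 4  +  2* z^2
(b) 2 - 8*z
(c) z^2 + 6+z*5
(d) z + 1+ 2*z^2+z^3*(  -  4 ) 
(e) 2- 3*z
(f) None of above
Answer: b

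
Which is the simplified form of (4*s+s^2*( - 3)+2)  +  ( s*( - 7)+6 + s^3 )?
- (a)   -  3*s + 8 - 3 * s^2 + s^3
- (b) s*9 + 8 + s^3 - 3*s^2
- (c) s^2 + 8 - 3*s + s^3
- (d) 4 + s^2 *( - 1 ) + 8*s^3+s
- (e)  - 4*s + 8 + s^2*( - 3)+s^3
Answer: a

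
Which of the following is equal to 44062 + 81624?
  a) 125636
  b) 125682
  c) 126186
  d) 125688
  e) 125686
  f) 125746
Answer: e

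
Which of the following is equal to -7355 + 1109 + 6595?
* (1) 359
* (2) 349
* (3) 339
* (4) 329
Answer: 2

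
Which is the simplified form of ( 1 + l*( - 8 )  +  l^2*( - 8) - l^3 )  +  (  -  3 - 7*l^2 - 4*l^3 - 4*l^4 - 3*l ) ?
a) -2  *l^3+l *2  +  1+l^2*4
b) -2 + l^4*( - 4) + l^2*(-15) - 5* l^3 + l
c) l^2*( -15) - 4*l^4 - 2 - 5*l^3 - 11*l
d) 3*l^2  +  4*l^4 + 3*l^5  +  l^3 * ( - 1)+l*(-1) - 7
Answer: c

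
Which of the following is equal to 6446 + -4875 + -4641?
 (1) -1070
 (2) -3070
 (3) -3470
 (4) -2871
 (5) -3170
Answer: 2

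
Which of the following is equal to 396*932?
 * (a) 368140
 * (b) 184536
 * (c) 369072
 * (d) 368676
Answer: c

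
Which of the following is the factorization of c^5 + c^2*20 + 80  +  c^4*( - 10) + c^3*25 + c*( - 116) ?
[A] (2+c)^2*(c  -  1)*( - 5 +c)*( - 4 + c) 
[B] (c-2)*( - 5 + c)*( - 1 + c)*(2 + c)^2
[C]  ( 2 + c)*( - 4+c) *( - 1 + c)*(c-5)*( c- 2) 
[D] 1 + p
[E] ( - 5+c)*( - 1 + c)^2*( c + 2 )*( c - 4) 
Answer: C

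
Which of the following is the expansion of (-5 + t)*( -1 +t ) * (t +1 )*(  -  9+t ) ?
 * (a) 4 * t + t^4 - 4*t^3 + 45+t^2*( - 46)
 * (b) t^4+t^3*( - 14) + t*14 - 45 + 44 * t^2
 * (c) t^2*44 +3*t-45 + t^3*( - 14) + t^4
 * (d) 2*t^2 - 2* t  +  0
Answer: b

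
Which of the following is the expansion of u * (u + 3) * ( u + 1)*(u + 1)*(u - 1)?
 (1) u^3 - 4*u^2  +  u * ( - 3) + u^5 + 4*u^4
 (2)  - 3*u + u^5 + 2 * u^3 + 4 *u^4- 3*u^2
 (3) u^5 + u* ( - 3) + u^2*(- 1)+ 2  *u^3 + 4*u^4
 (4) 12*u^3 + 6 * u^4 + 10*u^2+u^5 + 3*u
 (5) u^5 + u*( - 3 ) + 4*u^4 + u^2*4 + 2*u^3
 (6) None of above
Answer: 6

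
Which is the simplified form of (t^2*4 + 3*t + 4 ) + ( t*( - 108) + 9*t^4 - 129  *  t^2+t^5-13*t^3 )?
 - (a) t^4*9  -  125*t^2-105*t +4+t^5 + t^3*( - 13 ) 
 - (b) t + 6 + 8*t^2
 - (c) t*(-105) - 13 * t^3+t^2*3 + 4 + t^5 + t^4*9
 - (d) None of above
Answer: a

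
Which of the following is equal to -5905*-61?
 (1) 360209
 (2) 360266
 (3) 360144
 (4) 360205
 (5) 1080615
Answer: 4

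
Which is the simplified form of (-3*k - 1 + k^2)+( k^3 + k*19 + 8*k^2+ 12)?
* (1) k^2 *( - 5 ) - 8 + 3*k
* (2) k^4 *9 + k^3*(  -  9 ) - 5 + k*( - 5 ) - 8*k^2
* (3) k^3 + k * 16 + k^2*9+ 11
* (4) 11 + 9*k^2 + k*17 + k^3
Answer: 3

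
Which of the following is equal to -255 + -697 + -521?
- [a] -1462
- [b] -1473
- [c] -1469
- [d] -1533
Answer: b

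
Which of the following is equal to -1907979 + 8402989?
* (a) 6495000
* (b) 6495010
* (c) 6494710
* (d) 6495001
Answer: b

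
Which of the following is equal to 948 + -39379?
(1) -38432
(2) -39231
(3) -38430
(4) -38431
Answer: 4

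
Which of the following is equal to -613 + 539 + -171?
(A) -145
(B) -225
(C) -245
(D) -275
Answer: C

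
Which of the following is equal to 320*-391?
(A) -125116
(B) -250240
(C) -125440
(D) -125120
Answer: D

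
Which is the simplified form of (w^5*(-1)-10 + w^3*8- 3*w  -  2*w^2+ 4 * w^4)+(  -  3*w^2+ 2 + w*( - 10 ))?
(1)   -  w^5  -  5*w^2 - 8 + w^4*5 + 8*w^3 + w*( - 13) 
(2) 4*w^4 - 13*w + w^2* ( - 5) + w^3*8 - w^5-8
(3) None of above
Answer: 2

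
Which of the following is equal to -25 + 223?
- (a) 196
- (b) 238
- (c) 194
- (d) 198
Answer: d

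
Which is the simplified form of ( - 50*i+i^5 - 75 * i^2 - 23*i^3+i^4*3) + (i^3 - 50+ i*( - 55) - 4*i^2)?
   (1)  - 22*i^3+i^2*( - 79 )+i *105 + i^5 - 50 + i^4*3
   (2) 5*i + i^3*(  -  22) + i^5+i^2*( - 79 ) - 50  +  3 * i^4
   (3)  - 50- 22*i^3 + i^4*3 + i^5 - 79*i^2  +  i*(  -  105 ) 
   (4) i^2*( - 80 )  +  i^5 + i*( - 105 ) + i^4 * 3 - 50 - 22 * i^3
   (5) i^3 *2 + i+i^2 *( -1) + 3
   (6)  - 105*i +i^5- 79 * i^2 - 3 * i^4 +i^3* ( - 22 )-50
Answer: 3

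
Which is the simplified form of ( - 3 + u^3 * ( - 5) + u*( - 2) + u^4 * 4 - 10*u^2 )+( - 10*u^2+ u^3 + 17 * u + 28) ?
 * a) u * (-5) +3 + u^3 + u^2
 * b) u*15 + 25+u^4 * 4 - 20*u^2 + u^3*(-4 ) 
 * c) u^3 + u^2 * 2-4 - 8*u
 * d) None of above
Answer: b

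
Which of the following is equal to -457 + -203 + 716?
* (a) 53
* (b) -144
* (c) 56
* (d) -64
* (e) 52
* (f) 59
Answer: c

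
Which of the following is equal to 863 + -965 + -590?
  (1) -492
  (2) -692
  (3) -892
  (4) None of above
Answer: 2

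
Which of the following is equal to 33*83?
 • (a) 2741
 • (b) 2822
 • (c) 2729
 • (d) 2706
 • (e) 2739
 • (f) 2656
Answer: e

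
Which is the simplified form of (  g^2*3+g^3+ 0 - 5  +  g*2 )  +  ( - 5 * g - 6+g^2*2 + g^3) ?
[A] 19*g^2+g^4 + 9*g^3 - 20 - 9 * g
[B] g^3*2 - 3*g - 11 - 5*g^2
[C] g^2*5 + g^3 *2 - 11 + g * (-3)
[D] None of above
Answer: C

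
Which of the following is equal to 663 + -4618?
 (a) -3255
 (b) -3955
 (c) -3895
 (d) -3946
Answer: b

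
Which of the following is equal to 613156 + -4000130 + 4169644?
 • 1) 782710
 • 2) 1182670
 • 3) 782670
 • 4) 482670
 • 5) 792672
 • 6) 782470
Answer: 3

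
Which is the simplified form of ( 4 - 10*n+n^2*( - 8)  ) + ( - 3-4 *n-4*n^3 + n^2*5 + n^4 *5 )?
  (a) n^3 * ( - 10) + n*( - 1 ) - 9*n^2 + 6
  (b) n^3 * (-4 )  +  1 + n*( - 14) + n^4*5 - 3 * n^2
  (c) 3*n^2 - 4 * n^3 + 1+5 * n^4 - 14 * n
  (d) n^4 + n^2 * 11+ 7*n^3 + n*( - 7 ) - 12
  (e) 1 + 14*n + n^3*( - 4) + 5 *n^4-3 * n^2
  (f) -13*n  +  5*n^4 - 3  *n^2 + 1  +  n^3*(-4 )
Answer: b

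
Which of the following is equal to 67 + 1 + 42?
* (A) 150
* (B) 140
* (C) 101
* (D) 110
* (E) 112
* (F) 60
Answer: D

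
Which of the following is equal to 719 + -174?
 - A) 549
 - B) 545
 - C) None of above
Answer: B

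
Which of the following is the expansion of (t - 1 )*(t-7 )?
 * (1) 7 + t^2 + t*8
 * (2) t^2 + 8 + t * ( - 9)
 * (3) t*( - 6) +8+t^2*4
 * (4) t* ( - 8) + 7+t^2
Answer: 4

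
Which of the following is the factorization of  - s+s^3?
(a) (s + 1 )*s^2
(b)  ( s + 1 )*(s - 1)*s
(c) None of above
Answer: b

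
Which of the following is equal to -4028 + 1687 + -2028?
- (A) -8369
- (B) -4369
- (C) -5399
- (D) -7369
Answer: B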